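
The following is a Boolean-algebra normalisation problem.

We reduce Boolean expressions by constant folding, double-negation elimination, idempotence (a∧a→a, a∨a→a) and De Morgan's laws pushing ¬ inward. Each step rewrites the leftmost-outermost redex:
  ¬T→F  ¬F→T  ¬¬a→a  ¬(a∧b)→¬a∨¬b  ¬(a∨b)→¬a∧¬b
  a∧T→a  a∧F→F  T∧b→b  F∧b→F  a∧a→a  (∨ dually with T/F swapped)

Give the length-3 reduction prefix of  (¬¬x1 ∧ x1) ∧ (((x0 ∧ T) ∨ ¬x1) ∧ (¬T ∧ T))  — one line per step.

  start: (¬¬x1 ∧ x1) ∧ (((x0 ∧ T) ∨ ¬x1) ∧ (¬T ∧ T))
  [1] (x1 ∧ x1) ∧ (((x0 ∧ T) ∨ ¬x1) ∧ (¬T ∧ T))
  [2] x1 ∧ (((x0 ∧ T) ∨ ¬x1) ∧ (¬T ∧ T))
  [3] x1 ∧ ((x0 ∨ ¬x1) ∧ (¬T ∧ T))

Answer: after 3 steps: x1 ∧ ((x0 ∨ ¬x1) ∧ (¬T ∧ T))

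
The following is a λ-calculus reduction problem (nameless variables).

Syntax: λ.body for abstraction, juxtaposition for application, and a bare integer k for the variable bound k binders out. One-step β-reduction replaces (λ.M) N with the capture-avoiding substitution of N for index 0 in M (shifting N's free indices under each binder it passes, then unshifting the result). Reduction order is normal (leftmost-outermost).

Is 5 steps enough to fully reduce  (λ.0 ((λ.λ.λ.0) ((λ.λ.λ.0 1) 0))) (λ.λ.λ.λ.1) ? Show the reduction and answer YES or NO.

Answer: YES — reaches normal form λ.λ.λ.1 in 2 ≤ 5 steps

Working:
  start: (λ.0 ((λ.λ.λ.0) ((λ.λ.λ.0 1) 0))) (λ.λ.λ.λ.1)
  step 1: (λ.λ.λ.λ.1) ((λ.λ.λ.0) ((λ.λ.λ.0 1) (λ.λ.λ.λ.1)))
  step 2: λ.λ.λ.1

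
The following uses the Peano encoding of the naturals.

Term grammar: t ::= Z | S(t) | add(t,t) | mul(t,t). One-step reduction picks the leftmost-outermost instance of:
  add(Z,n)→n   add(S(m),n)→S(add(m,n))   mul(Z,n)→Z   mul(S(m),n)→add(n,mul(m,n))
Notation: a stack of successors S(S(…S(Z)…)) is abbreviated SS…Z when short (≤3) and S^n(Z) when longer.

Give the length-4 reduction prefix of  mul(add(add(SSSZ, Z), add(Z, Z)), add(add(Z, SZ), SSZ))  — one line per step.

Answer: after 4 steps: add(add(SZ, SSZ), mul(add(add(SSZ, Z), add(Z, Z)), add(add(Z, SZ), SSZ)))

Working:
  start: mul(add(add(SSSZ, Z), add(Z, Z)), add(add(Z, SZ), SSZ))
  →1  mul(add(S(add(SSZ, Z)), add(Z, Z)), add(add(Z, SZ), SSZ))
  →2  mul(S(add(add(SSZ, Z), add(Z, Z))), add(add(Z, SZ), SSZ))
  →3  add(add(add(Z, SZ), SSZ), mul(add(add(SSZ, Z), add(Z, Z)), add(add(Z, SZ), SSZ)))
  →4  add(add(SZ, SSZ), mul(add(add(SSZ, Z), add(Z, Z)), add(add(Z, SZ), SSZ)))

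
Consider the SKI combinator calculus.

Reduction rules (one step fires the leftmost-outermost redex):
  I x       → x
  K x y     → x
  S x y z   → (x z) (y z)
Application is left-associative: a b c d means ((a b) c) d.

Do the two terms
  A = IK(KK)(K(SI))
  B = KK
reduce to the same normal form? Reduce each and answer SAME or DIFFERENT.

Term A:
  start: IK(KK)(K(SI))
  step 1: K(KK)(K(SI))
  step 2: KK

Term B:
  start: KK

Answer: SAME — A ⇓ KK, B ⇓ KK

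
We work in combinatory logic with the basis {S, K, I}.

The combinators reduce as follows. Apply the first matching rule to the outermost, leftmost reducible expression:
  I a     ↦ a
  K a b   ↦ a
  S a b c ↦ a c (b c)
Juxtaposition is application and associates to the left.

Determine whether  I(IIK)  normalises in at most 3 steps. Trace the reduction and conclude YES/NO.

  start: I(IIK)
  →1  IIK
  →2  IK
  →3  K

Answer: YES — reaches normal form K in 3 ≤ 3 steps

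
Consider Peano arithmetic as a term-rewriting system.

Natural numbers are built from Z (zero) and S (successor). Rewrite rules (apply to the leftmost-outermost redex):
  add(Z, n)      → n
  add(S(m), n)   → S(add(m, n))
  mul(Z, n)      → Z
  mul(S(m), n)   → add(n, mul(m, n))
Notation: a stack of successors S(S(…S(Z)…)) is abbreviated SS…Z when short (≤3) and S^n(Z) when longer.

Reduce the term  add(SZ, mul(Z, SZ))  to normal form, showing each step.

  start: add(SZ, mul(Z, SZ))
  →1  S(add(Z, mul(Z, SZ)))
  →2  S(mul(Z, SZ))
  →3  SZ

Answer: normal form = SZ  (in 3 steps)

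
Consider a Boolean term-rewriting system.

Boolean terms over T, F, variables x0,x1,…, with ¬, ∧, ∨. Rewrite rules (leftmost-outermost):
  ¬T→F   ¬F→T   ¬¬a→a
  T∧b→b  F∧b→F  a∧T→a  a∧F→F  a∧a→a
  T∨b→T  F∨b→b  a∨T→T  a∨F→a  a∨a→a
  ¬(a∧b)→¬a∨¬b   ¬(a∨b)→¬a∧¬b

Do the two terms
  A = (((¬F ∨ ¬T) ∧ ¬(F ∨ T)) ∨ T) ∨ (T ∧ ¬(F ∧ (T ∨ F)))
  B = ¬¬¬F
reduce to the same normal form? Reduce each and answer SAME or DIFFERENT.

Answer: SAME — A ⇓ T, B ⇓ T

Derivation:
Term A:
  start: (((¬F ∨ ¬T) ∧ ¬(F ∨ T)) ∨ T) ∨ (T ∧ ¬(F ∧ (T ∨ F)))
  step 1: T ∨ (T ∧ ¬(F ∧ (T ∨ F)))
  step 2: T

Term B:
  start: ¬¬¬F
  step 1: ¬F
  step 2: T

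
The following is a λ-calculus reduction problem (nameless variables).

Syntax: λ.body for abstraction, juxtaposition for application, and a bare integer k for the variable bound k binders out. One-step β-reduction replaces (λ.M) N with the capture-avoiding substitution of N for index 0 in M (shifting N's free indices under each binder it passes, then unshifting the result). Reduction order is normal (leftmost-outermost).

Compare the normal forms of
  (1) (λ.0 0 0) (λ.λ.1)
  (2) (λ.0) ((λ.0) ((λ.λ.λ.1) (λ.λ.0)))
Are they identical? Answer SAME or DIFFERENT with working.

Term A:
  start: (λ.0 0 0) (λ.λ.1)
  step 1: (λ.λ.1) (λ.λ.1) (λ.λ.1)
  step 2: (λ.λ.λ.1) (λ.λ.1)
  step 3: λ.λ.1

Term B:
  start: (λ.0) ((λ.0) ((λ.λ.λ.1) (λ.λ.0)))
  step 1: (λ.0) ((λ.λ.λ.1) (λ.λ.0))
  step 2: (λ.λ.λ.1) (λ.λ.0)
  step 3: λ.λ.1

Answer: SAME — A ⇓ λ.λ.1, B ⇓ λ.λ.1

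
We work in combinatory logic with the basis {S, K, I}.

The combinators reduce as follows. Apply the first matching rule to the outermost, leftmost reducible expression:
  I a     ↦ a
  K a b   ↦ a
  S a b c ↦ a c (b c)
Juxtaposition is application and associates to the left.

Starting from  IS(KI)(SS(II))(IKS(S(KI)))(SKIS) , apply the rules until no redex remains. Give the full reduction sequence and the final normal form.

Answer: normal form = SS(SS)  (in 16 steps)

Working:
  start: IS(KI)(SS(II))(IKS(S(KI)))(SKIS)
  →1  S(KI)(SS(II))(IKS(S(KI)))(SKIS)
  →2  KI(IKS(S(KI)))(SS(II)(IKS(S(KI))))(SKIS)
  →3  I(SS(II)(IKS(S(KI))))(SKIS)
  →4  SS(II)(IKS(S(KI)))(SKIS)
  →5  S(IKS(S(KI)))(II(IKS(S(KI))))(SKIS)
  →6  IKS(S(KI))(SKIS)(II(IKS(S(KI)))(SKIS))
  →7  KS(S(KI))(SKIS)(II(IKS(S(KI)))(SKIS))
  →8  S(SKIS)(II(IKS(S(KI)))(SKIS))
  →9  S(KS(IS))(II(IKS(S(KI)))(SKIS))
  →10  SS(II(IKS(S(KI)))(SKIS))
  →11  SS(I(IKS(S(KI)))(SKIS))
  →12  SS(IKS(S(KI))(SKIS))
  →13  SS(KS(S(KI))(SKIS))
  →14  SS(S(SKIS))
  →15  SS(S(KS(IS)))
  →16  SS(SS)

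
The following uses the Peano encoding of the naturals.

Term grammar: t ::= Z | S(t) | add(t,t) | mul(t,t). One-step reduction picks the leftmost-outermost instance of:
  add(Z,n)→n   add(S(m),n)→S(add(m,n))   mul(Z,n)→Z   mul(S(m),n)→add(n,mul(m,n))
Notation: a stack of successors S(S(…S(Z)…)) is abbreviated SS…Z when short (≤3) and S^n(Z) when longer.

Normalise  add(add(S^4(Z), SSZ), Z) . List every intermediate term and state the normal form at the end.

  start: add(add(S^4(Z), SSZ), Z)
  [1] add(S(add(SSSZ, SSZ)), Z)
  [2] S(add(add(SSSZ, SSZ), Z))
  [3] S(add(S(add(SSZ, SSZ)), Z))
  [4] S(S(add(add(SSZ, SSZ), Z)))
  [5] S(S(add(S(add(SZ, SSZ)), Z)))
  [6] S(S(S(add(add(SZ, SSZ), Z))))
  [7] S(S(S(add(S(add(Z, SSZ)), Z))))
  [8] S(S(S(S(add(add(Z, SSZ), Z)))))
  [9] S(S(S(S(add(SSZ, Z)))))
  [10] S(S(S(S(S(add(SZ, Z))))))
  [11] S(S(S(S(S(S(add(Z, Z)))))))
  [12] S^6(Z)

Answer: normal form = S^6(Z)  (in 12 steps)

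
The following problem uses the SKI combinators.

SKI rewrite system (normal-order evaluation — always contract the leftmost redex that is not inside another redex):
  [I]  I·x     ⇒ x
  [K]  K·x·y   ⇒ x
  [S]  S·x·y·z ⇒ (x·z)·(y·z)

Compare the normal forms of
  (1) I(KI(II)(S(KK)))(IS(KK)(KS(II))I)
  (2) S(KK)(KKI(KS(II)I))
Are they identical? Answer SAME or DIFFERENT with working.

Term A:
  start: I(KI(II)(S(KK)))(IS(KK)(KS(II))I)
  →1  KI(II)(S(KK))(IS(KK)(KS(II))I)
  →2  I(S(KK))(IS(KK)(KS(II))I)
  →3  S(KK)(IS(KK)(KS(II))I)
  →4  S(KK)(S(KK)(KS(II))I)
  →5  S(KK)(KKI(KS(II)I))
  →6  S(KK)(K(KS(II)I))
  →7  S(KK)(K(SI))

Term B:
  start: S(KK)(KKI(KS(II)I))
  →1  S(KK)(K(KS(II)I))
  →2  S(KK)(K(SI))

Answer: SAME — A ⇓ S(KK)(K(SI)), B ⇓ S(KK)(K(SI))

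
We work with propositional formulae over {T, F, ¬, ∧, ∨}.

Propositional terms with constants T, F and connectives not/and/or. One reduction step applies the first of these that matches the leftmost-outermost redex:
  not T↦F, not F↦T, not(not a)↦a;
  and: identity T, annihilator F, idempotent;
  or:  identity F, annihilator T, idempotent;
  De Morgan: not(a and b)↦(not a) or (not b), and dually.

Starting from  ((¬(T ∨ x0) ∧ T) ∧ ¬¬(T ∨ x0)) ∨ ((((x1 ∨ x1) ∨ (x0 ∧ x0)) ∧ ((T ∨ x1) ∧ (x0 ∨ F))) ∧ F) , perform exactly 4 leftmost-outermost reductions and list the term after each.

  start: ((¬(T ∨ x0) ∧ T) ∧ ¬¬(T ∨ x0)) ∨ ((((x1 ∨ x1) ∨ (x0 ∧ x0)) ∧ ((T ∨ x1) ∧ (x0 ∨ F))) ∧ F)
  [1] (¬(T ∨ x0) ∧ ¬¬(T ∨ x0)) ∨ ((((x1 ∨ x1) ∨ (x0 ∧ x0)) ∧ ((T ∨ x1) ∧ (x0 ∨ F))) ∧ F)
  [2] ((¬T ∧ ¬x0) ∧ ¬¬(T ∨ x0)) ∨ ((((x1 ∨ x1) ∨ (x0 ∧ x0)) ∧ ((T ∨ x1) ∧ (x0 ∨ F))) ∧ F)
  [3] ((F ∧ ¬x0) ∧ ¬¬(T ∨ x0)) ∨ ((((x1 ∨ x1) ∨ (x0 ∧ x0)) ∧ ((T ∨ x1) ∧ (x0 ∨ F))) ∧ F)
  [4] (F ∧ ¬¬(T ∨ x0)) ∨ ((((x1 ∨ x1) ∨ (x0 ∧ x0)) ∧ ((T ∨ x1) ∧ (x0 ∨ F))) ∧ F)

Answer: after 4 steps: (F ∧ ¬¬(T ∨ x0)) ∨ ((((x1 ∨ x1) ∨ (x0 ∧ x0)) ∧ ((T ∨ x1) ∧ (x0 ∨ F))) ∧ F)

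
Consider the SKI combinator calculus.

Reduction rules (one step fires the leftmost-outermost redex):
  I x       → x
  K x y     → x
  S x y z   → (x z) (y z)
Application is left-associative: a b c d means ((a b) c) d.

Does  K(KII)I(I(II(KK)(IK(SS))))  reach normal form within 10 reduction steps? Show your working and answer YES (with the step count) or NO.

  start: K(KII)I(I(II(KK)(IK(SS))))
  [1] KII(I(II(KK)(IK(SS))))
  [2] I(I(II(KK)(IK(SS))))
  [3] I(II(KK)(IK(SS)))
  [4] II(KK)(IK(SS))
  [5] I(KK)(IK(SS))
  [6] KK(IK(SS))
  [7] K

Answer: YES — reaches normal form K in 7 ≤ 10 steps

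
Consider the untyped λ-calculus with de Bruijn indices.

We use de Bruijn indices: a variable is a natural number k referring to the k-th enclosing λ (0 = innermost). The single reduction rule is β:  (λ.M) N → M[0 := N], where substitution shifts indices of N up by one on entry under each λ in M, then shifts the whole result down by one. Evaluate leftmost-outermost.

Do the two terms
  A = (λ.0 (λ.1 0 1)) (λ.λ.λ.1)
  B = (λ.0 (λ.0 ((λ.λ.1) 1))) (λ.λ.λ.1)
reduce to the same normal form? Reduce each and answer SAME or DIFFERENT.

Answer: SAME — A ⇓ λ.λ.1, B ⇓ λ.λ.1

Working:
Term A:
  start: (λ.0 (λ.1 0 1)) (λ.λ.λ.1)
  step 1: (λ.λ.λ.1) (λ.(λ.λ.λ.1) 0 (λ.λ.λ.1))
  step 2: λ.λ.1

Term B:
  start: (λ.0 (λ.0 ((λ.λ.1) 1))) (λ.λ.λ.1)
  step 1: (λ.λ.λ.1) (λ.0 ((λ.λ.1) (λ.λ.λ.1)))
  step 2: λ.λ.1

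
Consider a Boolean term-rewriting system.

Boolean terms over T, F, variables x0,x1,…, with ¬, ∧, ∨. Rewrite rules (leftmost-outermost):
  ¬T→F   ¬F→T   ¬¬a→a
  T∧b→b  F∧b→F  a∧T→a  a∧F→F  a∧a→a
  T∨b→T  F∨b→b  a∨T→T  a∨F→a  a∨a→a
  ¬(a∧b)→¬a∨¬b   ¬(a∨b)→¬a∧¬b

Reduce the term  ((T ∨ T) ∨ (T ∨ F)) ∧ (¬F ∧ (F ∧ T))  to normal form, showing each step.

  start: ((T ∨ T) ∨ (T ∨ F)) ∧ (¬F ∧ (F ∧ T))
  [1] (T ∨ (T ∨ F)) ∧ (¬F ∧ (F ∧ T))
  [2] T ∧ (¬F ∧ (F ∧ T))
  [3] ¬F ∧ (F ∧ T)
  [4] T ∧ (F ∧ T)
  [5] F ∧ T
  [6] F

Answer: normal form = F  (in 6 steps)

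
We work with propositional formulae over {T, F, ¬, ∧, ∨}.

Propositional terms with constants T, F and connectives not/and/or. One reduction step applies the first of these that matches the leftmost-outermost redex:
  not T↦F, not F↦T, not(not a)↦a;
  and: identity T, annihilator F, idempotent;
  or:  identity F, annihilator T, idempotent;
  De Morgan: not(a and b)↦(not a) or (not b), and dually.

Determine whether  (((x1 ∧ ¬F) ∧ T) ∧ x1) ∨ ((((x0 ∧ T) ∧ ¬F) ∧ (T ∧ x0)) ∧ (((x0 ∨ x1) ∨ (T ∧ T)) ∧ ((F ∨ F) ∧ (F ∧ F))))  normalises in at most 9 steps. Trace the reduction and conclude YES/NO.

Answer: NO — after 9 steps the term is x1 ∨ (x0 ∧ (((x0 ∨ x1) ∨ (T ∧ T)) ∧ ((F ∨ F) ∧ (F ∧ F)))), not yet normal

Derivation:
  start: (((x1 ∧ ¬F) ∧ T) ∧ x1) ∨ ((((x0 ∧ T) ∧ ¬F) ∧ (T ∧ x0)) ∧ (((x0 ∨ x1) ∨ (T ∧ T)) ∧ ((F ∨ F) ∧ (F ∧ F))))
  →1  ((x1 ∧ ¬F) ∧ x1) ∨ ((((x0 ∧ T) ∧ ¬F) ∧ (T ∧ x0)) ∧ (((x0 ∨ x1) ∨ (T ∧ T)) ∧ ((F ∨ F) ∧ (F ∧ F))))
  →2  ((x1 ∧ T) ∧ x1) ∨ ((((x0 ∧ T) ∧ ¬F) ∧ (T ∧ x0)) ∧ (((x0 ∨ x1) ∨ (T ∧ T)) ∧ ((F ∨ F) ∧ (F ∧ F))))
  →3  (x1 ∧ x1) ∨ ((((x0 ∧ T) ∧ ¬F) ∧ (T ∧ x0)) ∧ (((x0 ∨ x1) ∨ (T ∧ T)) ∧ ((F ∨ F) ∧ (F ∧ F))))
  →4  x1 ∨ ((((x0 ∧ T) ∧ ¬F) ∧ (T ∧ x0)) ∧ (((x0 ∨ x1) ∨ (T ∧ T)) ∧ ((F ∨ F) ∧ (F ∧ F))))
  →5  x1 ∨ (((x0 ∧ ¬F) ∧ (T ∧ x0)) ∧ (((x0 ∨ x1) ∨ (T ∧ T)) ∧ ((F ∨ F) ∧ (F ∧ F))))
  →6  x1 ∨ (((x0 ∧ T) ∧ (T ∧ x0)) ∧ (((x0 ∨ x1) ∨ (T ∧ T)) ∧ ((F ∨ F) ∧ (F ∧ F))))
  →7  x1 ∨ ((x0 ∧ (T ∧ x0)) ∧ (((x0 ∨ x1) ∨ (T ∧ T)) ∧ ((F ∨ F) ∧ (F ∧ F))))
  →8  x1 ∨ ((x0 ∧ x0) ∧ (((x0 ∨ x1) ∨ (T ∧ T)) ∧ ((F ∨ F) ∧ (F ∧ F))))
  →9  x1 ∨ (x0 ∧ (((x0 ∨ x1) ∨ (T ∧ T)) ∧ ((F ∨ F) ∧ (F ∧ F))))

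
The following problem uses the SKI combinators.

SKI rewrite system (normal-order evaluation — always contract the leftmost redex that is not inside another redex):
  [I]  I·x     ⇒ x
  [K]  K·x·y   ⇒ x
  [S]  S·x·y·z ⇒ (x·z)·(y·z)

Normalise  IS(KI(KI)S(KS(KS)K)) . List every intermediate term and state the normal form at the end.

Answer: normal form = S(S(SK))  (in 4 steps)

Working:
  start: IS(KI(KI)S(KS(KS)K))
  step 1: S(KI(KI)S(KS(KS)K))
  step 2: S(IS(KS(KS)K))
  step 3: S(S(KS(KS)K))
  step 4: S(S(SK))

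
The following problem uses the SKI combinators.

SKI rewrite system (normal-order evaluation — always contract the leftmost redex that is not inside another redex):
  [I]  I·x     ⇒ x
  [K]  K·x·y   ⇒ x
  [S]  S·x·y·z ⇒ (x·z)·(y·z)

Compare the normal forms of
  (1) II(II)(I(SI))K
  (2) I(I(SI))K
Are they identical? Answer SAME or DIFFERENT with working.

Answer: SAME — A ⇓ SIK, B ⇓ SIK

Reduction:
Term A:
  start: II(II)(I(SI))K
  →1  I(II)(I(SI))K
  →2  II(I(SI))K
  →3  I(I(SI))K
  →4  I(SI)K
  →5  SIK

Term B:
  start: I(I(SI))K
  →1  I(SI)K
  →2  SIK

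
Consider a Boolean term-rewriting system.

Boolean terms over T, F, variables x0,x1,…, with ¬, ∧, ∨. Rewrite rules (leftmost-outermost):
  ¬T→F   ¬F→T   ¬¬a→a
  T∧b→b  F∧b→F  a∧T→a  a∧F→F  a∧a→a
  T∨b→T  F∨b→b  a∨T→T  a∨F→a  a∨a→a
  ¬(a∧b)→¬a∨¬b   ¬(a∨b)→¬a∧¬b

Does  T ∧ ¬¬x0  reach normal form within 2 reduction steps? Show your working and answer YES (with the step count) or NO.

Answer: YES — reaches normal form x0 in 2 ≤ 2 steps

Working:
  start: T ∧ ¬¬x0
  step 1: ¬¬x0
  step 2: x0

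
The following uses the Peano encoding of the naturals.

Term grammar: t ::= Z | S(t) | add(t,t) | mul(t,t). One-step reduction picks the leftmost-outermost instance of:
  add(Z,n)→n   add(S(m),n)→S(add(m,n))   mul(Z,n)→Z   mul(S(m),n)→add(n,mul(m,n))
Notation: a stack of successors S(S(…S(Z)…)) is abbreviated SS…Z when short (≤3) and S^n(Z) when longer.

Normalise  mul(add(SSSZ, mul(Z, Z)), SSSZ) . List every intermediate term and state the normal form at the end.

Answer: normal form = S^9(Z)  (in 21 steps)

Working:
  start: mul(add(SSSZ, mul(Z, Z)), SSSZ)
  step 1: mul(S(add(SSZ, mul(Z, Z))), SSSZ)
  step 2: add(SSSZ, mul(add(SSZ, mul(Z, Z)), SSSZ))
  step 3: S(add(SSZ, mul(add(SSZ, mul(Z, Z)), SSSZ)))
  step 4: S(S(add(SZ, mul(add(SSZ, mul(Z, Z)), SSSZ))))
  step 5: S(S(S(add(Z, mul(add(SSZ, mul(Z, Z)), SSSZ)))))
  step 6: S(S(S(mul(add(SSZ, mul(Z, Z)), SSSZ))))
  step 7: S(S(S(mul(S(add(SZ, mul(Z, Z))), SSSZ))))
  step 8: S(S(S(add(SSSZ, mul(add(SZ, mul(Z, Z)), SSSZ)))))
  step 9: S(S(S(S(add(SSZ, mul(add(SZ, mul(Z, Z)), SSSZ))))))
  step 10: S(S(S(S(S(add(SZ, mul(add(SZ, mul(Z, Z)), SSSZ)))))))
  step 11: S(S(S(S(S(S(add(Z, mul(add(SZ, mul(Z, Z)), SSSZ))))))))
  step 12: S(S(S(S(S(S(mul(add(SZ, mul(Z, Z)), SSSZ)))))))
  step 13: S(S(S(S(S(S(mul(S(add(Z, mul(Z, Z))), SSSZ)))))))
  step 14: S(S(S(S(S(S(add(SSSZ, mul(add(Z, mul(Z, Z)), SSSZ))))))))
  step 15: S(S(S(S(S(S(S(add(SSZ, mul(add(Z, mul(Z, Z)), SSSZ)))))))))
  step 16: S(S(S(S(S(S(S(S(add(SZ, mul(add(Z, mul(Z, Z)), SSSZ))))))))))
  step 17: S(S(S(S(S(S(S(S(S(add(Z, mul(add(Z, mul(Z, Z)), SSSZ)))))))))))
  step 18: S(S(S(S(S(S(S(S(S(mul(add(Z, mul(Z, Z)), SSSZ))))))))))
  step 19: S(S(S(S(S(S(S(S(S(mul(mul(Z, Z), SSSZ))))))))))
  step 20: S(S(S(S(S(S(S(S(S(mul(Z, SSSZ))))))))))
  step 21: S^9(Z)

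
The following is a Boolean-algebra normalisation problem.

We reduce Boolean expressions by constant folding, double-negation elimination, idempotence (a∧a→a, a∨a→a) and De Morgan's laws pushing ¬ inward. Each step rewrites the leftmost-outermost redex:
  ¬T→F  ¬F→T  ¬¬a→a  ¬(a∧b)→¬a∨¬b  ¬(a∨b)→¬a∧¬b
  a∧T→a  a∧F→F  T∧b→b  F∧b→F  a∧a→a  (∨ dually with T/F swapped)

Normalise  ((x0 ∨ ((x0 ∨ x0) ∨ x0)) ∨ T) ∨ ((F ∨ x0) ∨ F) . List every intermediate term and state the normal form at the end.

Answer: normal form = T  (in 2 steps)

Working:
  start: ((x0 ∨ ((x0 ∨ x0) ∨ x0)) ∨ T) ∨ ((F ∨ x0) ∨ F)
  →1  T ∨ ((F ∨ x0) ∨ F)
  →2  T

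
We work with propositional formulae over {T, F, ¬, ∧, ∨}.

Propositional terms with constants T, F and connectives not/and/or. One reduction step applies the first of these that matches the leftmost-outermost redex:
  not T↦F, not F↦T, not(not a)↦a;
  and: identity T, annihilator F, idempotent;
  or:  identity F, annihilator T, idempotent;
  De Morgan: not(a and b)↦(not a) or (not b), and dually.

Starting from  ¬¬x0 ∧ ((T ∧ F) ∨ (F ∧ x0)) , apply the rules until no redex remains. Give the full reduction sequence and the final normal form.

  start: ¬¬x0 ∧ ((T ∧ F) ∨ (F ∧ x0))
  →1  x0 ∧ ((T ∧ F) ∨ (F ∧ x0))
  →2  x0 ∧ (F ∨ (F ∧ x0))
  →3  x0 ∧ (F ∧ x0)
  →4  x0 ∧ F
  →5  F

Answer: normal form = F  (in 5 steps)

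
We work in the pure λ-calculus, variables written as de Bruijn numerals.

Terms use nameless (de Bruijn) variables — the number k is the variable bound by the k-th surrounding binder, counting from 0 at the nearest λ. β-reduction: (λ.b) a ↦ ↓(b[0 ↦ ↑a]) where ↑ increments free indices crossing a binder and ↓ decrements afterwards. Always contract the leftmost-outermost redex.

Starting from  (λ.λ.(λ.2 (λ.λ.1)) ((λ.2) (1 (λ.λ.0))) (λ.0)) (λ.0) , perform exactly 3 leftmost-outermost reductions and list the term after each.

  start: (λ.λ.(λ.2 (λ.λ.1)) ((λ.2) (1 (λ.λ.0))) (λ.0)) (λ.0)
  →1  λ.(λ.(λ.0) (λ.λ.1)) ((λ.λ.0) ((λ.0) (λ.λ.0))) (λ.0)
  →2  λ.(λ.0) (λ.λ.1) (λ.0)
  →3  λ.(λ.λ.1) (λ.0)

Answer: after 3 steps: λ.(λ.λ.1) (λ.0)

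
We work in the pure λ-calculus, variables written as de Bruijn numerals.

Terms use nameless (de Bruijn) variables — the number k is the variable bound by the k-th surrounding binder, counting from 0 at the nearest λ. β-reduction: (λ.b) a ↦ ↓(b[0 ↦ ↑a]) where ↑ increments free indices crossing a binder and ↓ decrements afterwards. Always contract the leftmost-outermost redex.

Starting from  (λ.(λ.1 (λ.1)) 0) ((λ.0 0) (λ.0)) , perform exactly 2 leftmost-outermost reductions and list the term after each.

  start: (λ.(λ.1 (λ.1)) 0) ((λ.0 0) (λ.0))
  step 1: (λ.(λ.0 0) (λ.0) (λ.1)) ((λ.0 0) (λ.0))
  step 2: (λ.0 0) (λ.0) (λ.(λ.0 0) (λ.0))

Answer: after 2 steps: (λ.0 0) (λ.0) (λ.(λ.0 0) (λ.0))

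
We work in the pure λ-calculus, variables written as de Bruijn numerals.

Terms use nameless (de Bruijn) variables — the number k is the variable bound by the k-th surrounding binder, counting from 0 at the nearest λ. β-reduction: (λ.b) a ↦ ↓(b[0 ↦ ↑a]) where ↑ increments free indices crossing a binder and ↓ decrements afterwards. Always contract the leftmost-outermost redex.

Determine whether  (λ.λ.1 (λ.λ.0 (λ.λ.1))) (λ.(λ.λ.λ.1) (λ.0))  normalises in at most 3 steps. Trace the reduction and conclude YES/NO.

  start: (λ.λ.1 (λ.λ.0 (λ.λ.1))) (λ.(λ.λ.λ.1) (λ.0))
  step 1: λ.(λ.(λ.λ.λ.1) (λ.0)) (λ.λ.0 (λ.λ.1))
  step 2: λ.(λ.λ.λ.1) (λ.0)
  step 3: λ.λ.λ.1

Answer: YES — reaches normal form λ.λ.λ.1 in 3 ≤ 3 steps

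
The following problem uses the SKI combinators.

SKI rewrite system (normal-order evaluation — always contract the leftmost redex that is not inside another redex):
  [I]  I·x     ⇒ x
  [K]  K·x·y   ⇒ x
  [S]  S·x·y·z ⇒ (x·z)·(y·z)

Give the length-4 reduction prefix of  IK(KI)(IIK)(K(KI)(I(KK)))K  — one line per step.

Answer: after 4 steps: K

Working:
  start: IK(KI)(IIK)(K(KI)(I(KK)))K
  [1] K(KI)(IIK)(K(KI)(I(KK)))K
  [2] KI(K(KI)(I(KK)))K
  [3] IK
  [4] K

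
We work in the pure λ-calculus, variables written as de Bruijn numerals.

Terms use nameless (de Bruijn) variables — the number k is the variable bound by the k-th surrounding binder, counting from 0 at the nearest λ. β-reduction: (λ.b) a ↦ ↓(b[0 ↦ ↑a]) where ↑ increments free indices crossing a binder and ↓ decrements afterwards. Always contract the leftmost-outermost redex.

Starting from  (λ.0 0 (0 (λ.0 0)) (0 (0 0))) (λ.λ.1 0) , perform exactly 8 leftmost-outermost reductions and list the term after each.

  start: (λ.0 0 (0 (λ.0 0)) (0 (0 0))) (λ.λ.1 0)
  step 1: (λ.λ.1 0) (λ.λ.1 0) ((λ.λ.1 0) (λ.0 0)) ((λ.λ.1 0) ((λ.λ.1 0) (λ.λ.1 0)))
  step 2: (λ.(λ.λ.1 0) 0) ((λ.λ.1 0) (λ.0 0)) ((λ.λ.1 0) ((λ.λ.1 0) (λ.λ.1 0)))
  step 3: (λ.λ.1 0) ((λ.λ.1 0) (λ.0 0)) ((λ.λ.1 0) ((λ.λ.1 0) (λ.λ.1 0)))
  step 4: (λ.(λ.λ.1 0) (λ.0 0) 0) ((λ.λ.1 0) ((λ.λ.1 0) (λ.λ.1 0)))
  step 5: (λ.λ.1 0) (λ.0 0) ((λ.λ.1 0) ((λ.λ.1 0) (λ.λ.1 0)))
  step 6: (λ.(λ.0 0) 0) ((λ.λ.1 0) ((λ.λ.1 0) (λ.λ.1 0)))
  step 7: (λ.0 0) ((λ.λ.1 0) ((λ.λ.1 0) (λ.λ.1 0)))
  step 8: (λ.λ.1 0) ((λ.λ.1 0) (λ.λ.1 0)) ((λ.λ.1 0) ((λ.λ.1 0) (λ.λ.1 0)))

Answer: after 8 steps: (λ.λ.1 0) ((λ.λ.1 0) (λ.λ.1 0)) ((λ.λ.1 0) ((λ.λ.1 0) (λ.λ.1 0)))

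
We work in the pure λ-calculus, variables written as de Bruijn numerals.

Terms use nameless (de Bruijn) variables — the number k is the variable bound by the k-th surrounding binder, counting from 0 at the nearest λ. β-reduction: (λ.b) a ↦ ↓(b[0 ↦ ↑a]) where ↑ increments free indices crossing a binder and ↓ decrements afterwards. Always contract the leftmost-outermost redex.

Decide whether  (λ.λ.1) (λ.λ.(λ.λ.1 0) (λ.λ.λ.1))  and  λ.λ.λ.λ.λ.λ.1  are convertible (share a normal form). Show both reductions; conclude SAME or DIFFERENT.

Term A:
  start: (λ.λ.1) (λ.λ.(λ.λ.1 0) (λ.λ.λ.1))
  →1  λ.λ.λ.(λ.λ.1 0) (λ.λ.λ.1)
  →2  λ.λ.λ.λ.(λ.λ.λ.1) 0
  →3  λ.λ.λ.λ.λ.λ.1

Term B:
  start: λ.λ.λ.λ.λ.λ.1

Answer: SAME — A ⇓ λ.λ.λ.λ.λ.λ.1, B ⇓ λ.λ.λ.λ.λ.λ.1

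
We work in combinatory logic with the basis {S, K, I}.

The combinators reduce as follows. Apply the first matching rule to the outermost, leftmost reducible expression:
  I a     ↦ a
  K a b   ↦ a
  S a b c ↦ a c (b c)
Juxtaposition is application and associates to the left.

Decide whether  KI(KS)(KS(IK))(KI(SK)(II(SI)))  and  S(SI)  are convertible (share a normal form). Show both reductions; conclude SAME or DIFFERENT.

Term A:
  start: KI(KS)(KS(IK))(KI(SK)(II(SI)))
  step 1: I(KS(IK))(KI(SK)(II(SI)))
  step 2: KS(IK)(KI(SK)(II(SI)))
  step 3: S(KI(SK)(II(SI)))
  step 4: S(I(II(SI)))
  step 5: S(II(SI))
  step 6: S(I(SI))
  step 7: S(SI)

Term B:
  start: S(SI)

Answer: SAME — A ⇓ S(SI), B ⇓ S(SI)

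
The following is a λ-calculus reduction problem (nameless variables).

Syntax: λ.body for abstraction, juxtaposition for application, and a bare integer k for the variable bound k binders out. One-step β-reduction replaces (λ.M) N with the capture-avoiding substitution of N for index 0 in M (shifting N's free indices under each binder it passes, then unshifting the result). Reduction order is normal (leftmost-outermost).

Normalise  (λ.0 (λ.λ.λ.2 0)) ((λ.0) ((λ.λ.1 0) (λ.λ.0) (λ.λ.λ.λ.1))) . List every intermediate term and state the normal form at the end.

Answer: normal form = λ.λ.λ.2 0  (in 6 steps)

Derivation:
  start: (λ.0 (λ.λ.λ.2 0)) ((λ.0) ((λ.λ.1 0) (λ.λ.0) (λ.λ.λ.λ.1)))
  →1  (λ.0) ((λ.λ.1 0) (λ.λ.0) (λ.λ.λ.λ.1)) (λ.λ.λ.2 0)
  →2  (λ.λ.1 0) (λ.λ.0) (λ.λ.λ.λ.1) (λ.λ.λ.2 0)
  →3  (λ.(λ.λ.0) 0) (λ.λ.λ.λ.1) (λ.λ.λ.2 0)
  →4  (λ.λ.0) (λ.λ.λ.λ.1) (λ.λ.λ.2 0)
  →5  (λ.0) (λ.λ.λ.2 0)
  →6  λ.λ.λ.2 0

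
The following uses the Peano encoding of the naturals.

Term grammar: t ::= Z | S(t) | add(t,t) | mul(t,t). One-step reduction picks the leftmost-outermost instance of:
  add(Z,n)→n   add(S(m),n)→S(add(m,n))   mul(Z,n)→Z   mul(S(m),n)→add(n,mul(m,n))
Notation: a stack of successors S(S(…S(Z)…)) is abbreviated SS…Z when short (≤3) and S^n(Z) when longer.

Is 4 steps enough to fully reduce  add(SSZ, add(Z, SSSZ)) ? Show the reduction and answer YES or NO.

Answer: YES — reaches normal form S^5(Z) in 4 ≤ 4 steps

Working:
  start: add(SSZ, add(Z, SSSZ))
  step 1: S(add(SZ, add(Z, SSSZ)))
  step 2: S(S(add(Z, add(Z, SSSZ))))
  step 3: S(S(add(Z, SSSZ)))
  step 4: S^5(Z)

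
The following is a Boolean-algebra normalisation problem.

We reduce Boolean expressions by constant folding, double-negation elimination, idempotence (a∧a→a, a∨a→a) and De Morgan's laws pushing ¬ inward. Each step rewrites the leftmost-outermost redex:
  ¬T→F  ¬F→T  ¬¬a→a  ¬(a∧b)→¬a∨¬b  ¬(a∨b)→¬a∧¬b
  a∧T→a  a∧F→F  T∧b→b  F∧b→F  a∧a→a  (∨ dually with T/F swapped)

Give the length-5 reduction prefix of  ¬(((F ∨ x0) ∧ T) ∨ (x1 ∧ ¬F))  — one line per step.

  start: ¬(((F ∨ x0) ∧ T) ∨ (x1 ∧ ¬F))
  [1] ¬((F ∨ x0) ∧ T) ∧ ¬(x1 ∧ ¬F)
  [2] (¬(F ∨ x0) ∨ ¬T) ∧ ¬(x1 ∧ ¬F)
  [3] ((¬F ∧ ¬x0) ∨ ¬T) ∧ ¬(x1 ∧ ¬F)
  [4] ((T ∧ ¬x0) ∨ ¬T) ∧ ¬(x1 ∧ ¬F)
  [5] (¬x0 ∨ ¬T) ∧ ¬(x1 ∧ ¬F)

Answer: after 5 steps: (¬x0 ∨ ¬T) ∧ ¬(x1 ∧ ¬F)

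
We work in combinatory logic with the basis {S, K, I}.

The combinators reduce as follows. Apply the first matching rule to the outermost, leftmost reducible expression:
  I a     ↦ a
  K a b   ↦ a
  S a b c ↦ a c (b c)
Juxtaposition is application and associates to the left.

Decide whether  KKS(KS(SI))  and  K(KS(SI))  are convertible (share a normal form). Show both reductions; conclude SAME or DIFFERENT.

Answer: SAME — A ⇓ KS, B ⇓ KS

Reduction:
Term A:
  start: KKS(KS(SI))
  [1] K(KS(SI))
  [2] KS

Term B:
  start: K(KS(SI))
  [1] KS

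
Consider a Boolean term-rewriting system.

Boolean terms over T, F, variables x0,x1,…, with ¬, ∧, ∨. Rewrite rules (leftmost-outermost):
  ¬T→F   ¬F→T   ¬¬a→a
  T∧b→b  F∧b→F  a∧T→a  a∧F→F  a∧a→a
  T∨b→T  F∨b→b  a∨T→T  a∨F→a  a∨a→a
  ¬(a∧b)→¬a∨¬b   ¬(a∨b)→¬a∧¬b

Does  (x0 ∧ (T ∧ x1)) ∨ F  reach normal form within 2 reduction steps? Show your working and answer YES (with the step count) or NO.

  start: (x0 ∧ (T ∧ x1)) ∨ F
  step 1: x0 ∧ (T ∧ x1)
  step 2: x0 ∧ x1

Answer: YES — reaches normal form x0 ∧ x1 in 2 ≤ 2 steps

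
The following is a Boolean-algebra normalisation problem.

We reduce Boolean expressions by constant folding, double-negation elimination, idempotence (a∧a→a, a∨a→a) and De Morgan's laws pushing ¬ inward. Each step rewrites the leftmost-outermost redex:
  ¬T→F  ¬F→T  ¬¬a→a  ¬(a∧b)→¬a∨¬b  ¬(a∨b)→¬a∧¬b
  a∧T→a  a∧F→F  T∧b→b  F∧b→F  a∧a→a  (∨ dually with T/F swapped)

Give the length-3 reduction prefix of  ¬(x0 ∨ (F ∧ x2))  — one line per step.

Answer: after 3 steps: ¬x0 ∧ (T ∨ ¬x2)

Derivation:
  start: ¬(x0 ∨ (F ∧ x2))
  step 1: ¬x0 ∧ ¬(F ∧ x2)
  step 2: ¬x0 ∧ (¬F ∨ ¬x2)
  step 3: ¬x0 ∧ (T ∨ ¬x2)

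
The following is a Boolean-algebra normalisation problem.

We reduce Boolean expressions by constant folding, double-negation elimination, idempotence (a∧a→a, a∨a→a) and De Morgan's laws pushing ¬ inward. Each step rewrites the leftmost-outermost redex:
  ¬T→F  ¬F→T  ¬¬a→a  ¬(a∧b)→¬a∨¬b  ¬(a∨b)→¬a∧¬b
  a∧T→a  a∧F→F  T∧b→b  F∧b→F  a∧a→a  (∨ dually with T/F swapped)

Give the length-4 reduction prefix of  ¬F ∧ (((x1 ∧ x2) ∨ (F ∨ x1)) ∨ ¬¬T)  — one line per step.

  start: ¬F ∧ (((x1 ∧ x2) ∨ (F ∨ x1)) ∨ ¬¬T)
  [1] T ∧ (((x1 ∧ x2) ∨ (F ∨ x1)) ∨ ¬¬T)
  [2] ((x1 ∧ x2) ∨ (F ∨ x1)) ∨ ¬¬T
  [3] ((x1 ∧ x2) ∨ x1) ∨ ¬¬T
  [4] ((x1 ∧ x2) ∨ x1) ∨ T

Answer: after 4 steps: ((x1 ∧ x2) ∨ x1) ∨ T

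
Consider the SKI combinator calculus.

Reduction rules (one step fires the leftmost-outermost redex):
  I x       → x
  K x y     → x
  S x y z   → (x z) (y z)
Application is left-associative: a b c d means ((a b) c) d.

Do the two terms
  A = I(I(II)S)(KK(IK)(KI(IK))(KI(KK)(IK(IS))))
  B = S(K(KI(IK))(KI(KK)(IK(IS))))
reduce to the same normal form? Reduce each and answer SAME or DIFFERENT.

Answer: SAME — A ⇓ SI, B ⇓ SI

Derivation:
Term A:
  start: I(I(II)S)(KK(IK)(KI(IK))(KI(KK)(IK(IS))))
  step 1: I(II)S(KK(IK)(KI(IK))(KI(KK)(IK(IS))))
  step 2: IIS(KK(IK)(KI(IK))(KI(KK)(IK(IS))))
  step 3: IS(KK(IK)(KI(IK))(KI(KK)(IK(IS))))
  step 4: S(KK(IK)(KI(IK))(KI(KK)(IK(IS))))
  step 5: S(K(KI(IK))(KI(KK)(IK(IS))))
  step 6: S(KI(IK))
  step 7: SI

Term B:
  start: S(K(KI(IK))(KI(KK)(IK(IS))))
  step 1: S(KI(IK))
  step 2: SI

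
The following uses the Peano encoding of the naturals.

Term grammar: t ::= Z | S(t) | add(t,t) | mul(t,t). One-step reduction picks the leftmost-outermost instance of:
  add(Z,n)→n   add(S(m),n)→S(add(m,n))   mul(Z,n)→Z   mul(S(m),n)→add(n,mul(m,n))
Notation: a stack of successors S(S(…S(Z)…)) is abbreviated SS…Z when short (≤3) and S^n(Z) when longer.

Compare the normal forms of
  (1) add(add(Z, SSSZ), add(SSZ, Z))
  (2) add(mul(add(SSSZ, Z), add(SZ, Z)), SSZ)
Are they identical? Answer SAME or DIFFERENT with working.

Term A:
  start: add(add(Z, SSSZ), add(SSZ, Z))
  →1  add(SSSZ, add(SSZ, Z))
  →2  S(add(SSZ, add(SSZ, Z)))
  →3  S(S(add(SZ, add(SSZ, Z))))
  →4  S(S(S(add(Z, add(SSZ, Z)))))
  →5  S(S(S(add(SSZ, Z))))
  →6  S(S(S(S(add(SZ, Z)))))
  →7  S(S(S(S(S(add(Z, Z))))))
  →8  S^5(Z)

Term B:
  start: add(mul(add(SSSZ, Z), add(SZ, Z)), SSZ)
  →1  add(mul(S(add(SSZ, Z)), add(SZ, Z)), SSZ)
  →2  add(add(add(SZ, Z), mul(add(SSZ, Z), add(SZ, Z))), SSZ)
  →3  add(add(S(add(Z, Z)), mul(add(SSZ, Z), add(SZ, Z))), SSZ)
  →4  add(S(add(add(Z, Z), mul(add(SSZ, Z), add(SZ, Z)))), SSZ)
  →5  S(add(add(add(Z, Z), mul(add(SSZ, Z), add(SZ, Z))), SSZ))
  →6  S(add(add(Z, mul(add(SSZ, Z), add(SZ, Z))), SSZ))
  →7  S(add(mul(add(SSZ, Z), add(SZ, Z)), SSZ))
  →8  S(add(mul(S(add(SZ, Z)), add(SZ, Z)), SSZ))
  →9  S(add(add(add(SZ, Z), mul(add(SZ, Z), add(SZ, Z))), SSZ))
  →10  S(add(add(S(add(Z, Z)), mul(add(SZ, Z), add(SZ, Z))), SSZ))
  →11  S(add(S(add(add(Z, Z), mul(add(SZ, Z), add(SZ, Z)))), SSZ))
  →12  S(S(add(add(add(Z, Z), mul(add(SZ, Z), add(SZ, Z))), SSZ)))
  →13  S(S(add(add(Z, mul(add(SZ, Z), add(SZ, Z))), SSZ)))
  →14  S(S(add(mul(add(SZ, Z), add(SZ, Z)), SSZ)))
  →15  S(S(add(mul(S(add(Z, Z)), add(SZ, Z)), SSZ)))
  →16  S(S(add(add(add(SZ, Z), mul(add(Z, Z), add(SZ, Z))), SSZ)))
  →17  S(S(add(add(S(add(Z, Z)), mul(add(Z, Z), add(SZ, Z))), SSZ)))
  →18  S(S(add(S(add(add(Z, Z), mul(add(Z, Z), add(SZ, Z)))), SSZ)))
  →19  S(S(S(add(add(add(Z, Z), mul(add(Z, Z), add(SZ, Z))), SSZ))))
  →20  S(S(S(add(add(Z, mul(add(Z, Z), add(SZ, Z))), SSZ))))
  →21  S(S(S(add(mul(add(Z, Z), add(SZ, Z)), SSZ))))
  →22  S(S(S(add(mul(Z, add(SZ, Z)), SSZ))))
  →23  S(S(S(add(Z, SSZ))))
  →24  S^5(Z)

Answer: SAME — A ⇓ S^5(Z), B ⇓ S^5(Z)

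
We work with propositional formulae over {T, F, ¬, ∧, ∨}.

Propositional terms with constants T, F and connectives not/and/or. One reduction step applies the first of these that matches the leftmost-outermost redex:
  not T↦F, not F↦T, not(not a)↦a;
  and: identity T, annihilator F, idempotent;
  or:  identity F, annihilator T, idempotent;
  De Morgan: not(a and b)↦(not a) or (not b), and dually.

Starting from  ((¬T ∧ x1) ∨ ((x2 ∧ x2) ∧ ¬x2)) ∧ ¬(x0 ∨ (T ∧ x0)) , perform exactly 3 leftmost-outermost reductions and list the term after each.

  start: ((¬T ∧ x1) ∨ ((x2 ∧ x2) ∧ ¬x2)) ∧ ¬(x0 ∨ (T ∧ x0))
  [1] ((F ∧ x1) ∨ ((x2 ∧ x2) ∧ ¬x2)) ∧ ¬(x0 ∨ (T ∧ x0))
  [2] (F ∨ ((x2 ∧ x2) ∧ ¬x2)) ∧ ¬(x0 ∨ (T ∧ x0))
  [3] ((x2 ∧ x2) ∧ ¬x2) ∧ ¬(x0 ∨ (T ∧ x0))

Answer: after 3 steps: ((x2 ∧ x2) ∧ ¬x2) ∧ ¬(x0 ∨ (T ∧ x0))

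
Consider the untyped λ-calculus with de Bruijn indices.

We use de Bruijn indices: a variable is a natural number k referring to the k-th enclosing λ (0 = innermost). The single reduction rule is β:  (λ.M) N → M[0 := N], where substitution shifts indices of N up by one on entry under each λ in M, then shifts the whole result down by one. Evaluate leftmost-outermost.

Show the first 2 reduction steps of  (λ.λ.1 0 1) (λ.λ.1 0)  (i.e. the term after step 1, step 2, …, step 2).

Answer: after 2 steps: λ.(λ.1 0) (λ.λ.1 0)

Derivation:
  start: (λ.λ.1 0 1) (λ.λ.1 0)
  step 1: λ.(λ.λ.1 0) 0 (λ.λ.1 0)
  step 2: λ.(λ.1 0) (λ.λ.1 0)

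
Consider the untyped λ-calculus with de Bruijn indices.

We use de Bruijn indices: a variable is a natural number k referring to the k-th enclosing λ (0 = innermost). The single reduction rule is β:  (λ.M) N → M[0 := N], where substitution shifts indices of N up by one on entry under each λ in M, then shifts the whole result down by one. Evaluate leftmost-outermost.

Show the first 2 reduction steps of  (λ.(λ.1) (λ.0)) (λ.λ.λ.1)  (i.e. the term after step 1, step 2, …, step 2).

  start: (λ.(λ.1) (λ.0)) (λ.λ.λ.1)
  step 1: (λ.λ.λ.λ.1) (λ.0)
  step 2: λ.λ.λ.1

Answer: after 2 steps: λ.λ.λ.1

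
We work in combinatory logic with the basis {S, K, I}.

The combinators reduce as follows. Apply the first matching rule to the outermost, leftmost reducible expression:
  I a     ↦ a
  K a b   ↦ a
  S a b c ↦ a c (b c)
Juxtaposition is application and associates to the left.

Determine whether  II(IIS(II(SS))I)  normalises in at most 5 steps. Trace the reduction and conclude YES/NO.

  start: II(IIS(II(SS))I)
  [1] I(IIS(II(SS))I)
  [2] IIS(II(SS))I
  [3] IS(II(SS))I
  [4] S(II(SS))I
  [5] S(I(SS))I

Answer: NO — after 5 steps the term is S(I(SS))I, not yet normal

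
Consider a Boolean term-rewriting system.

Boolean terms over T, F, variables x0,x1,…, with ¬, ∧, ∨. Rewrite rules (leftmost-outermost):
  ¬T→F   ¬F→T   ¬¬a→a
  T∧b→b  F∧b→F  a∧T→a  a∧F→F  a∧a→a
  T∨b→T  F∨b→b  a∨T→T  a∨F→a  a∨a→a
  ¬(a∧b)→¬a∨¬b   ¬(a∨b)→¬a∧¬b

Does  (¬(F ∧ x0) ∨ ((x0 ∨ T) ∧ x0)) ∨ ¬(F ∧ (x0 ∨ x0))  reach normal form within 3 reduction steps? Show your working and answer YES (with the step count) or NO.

Answer: NO — after 3 steps the term is (T ∨ ((x0 ∨ T) ∧ x0)) ∨ ¬(F ∧ (x0 ∨ x0)), not yet normal

Reduction:
  start: (¬(F ∧ x0) ∨ ((x0 ∨ T) ∧ x0)) ∨ ¬(F ∧ (x0 ∨ x0))
  step 1: ((¬F ∨ ¬x0) ∨ ((x0 ∨ T) ∧ x0)) ∨ ¬(F ∧ (x0 ∨ x0))
  step 2: ((T ∨ ¬x0) ∨ ((x0 ∨ T) ∧ x0)) ∨ ¬(F ∧ (x0 ∨ x0))
  step 3: (T ∨ ((x0 ∨ T) ∧ x0)) ∨ ¬(F ∧ (x0 ∨ x0))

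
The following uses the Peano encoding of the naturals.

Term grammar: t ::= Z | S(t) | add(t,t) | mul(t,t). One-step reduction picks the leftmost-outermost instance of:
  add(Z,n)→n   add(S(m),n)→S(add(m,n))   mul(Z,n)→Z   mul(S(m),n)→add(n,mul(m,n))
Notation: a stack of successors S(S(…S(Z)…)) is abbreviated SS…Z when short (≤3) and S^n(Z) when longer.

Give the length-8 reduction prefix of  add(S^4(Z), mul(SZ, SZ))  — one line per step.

  start: add(S^4(Z), mul(SZ, SZ))
  [1] S(add(SSSZ, mul(SZ, SZ)))
  [2] S(S(add(SSZ, mul(SZ, SZ))))
  [3] S(S(S(add(SZ, mul(SZ, SZ)))))
  [4] S(S(S(S(add(Z, mul(SZ, SZ))))))
  [5] S(S(S(S(mul(SZ, SZ)))))
  [6] S(S(S(S(add(SZ, mul(Z, SZ))))))
  [7] S(S(S(S(S(add(Z, mul(Z, SZ)))))))
  [8] S(S(S(S(S(mul(Z, SZ))))))

Answer: after 8 steps: S(S(S(S(S(mul(Z, SZ))))))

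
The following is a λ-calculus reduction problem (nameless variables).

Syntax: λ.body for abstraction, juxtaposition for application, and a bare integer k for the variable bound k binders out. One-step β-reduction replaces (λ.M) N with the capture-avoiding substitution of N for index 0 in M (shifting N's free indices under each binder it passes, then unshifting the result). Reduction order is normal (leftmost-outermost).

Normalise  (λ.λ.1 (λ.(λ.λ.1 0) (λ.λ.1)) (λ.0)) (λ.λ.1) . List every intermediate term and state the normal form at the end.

  start: (λ.λ.1 (λ.(λ.λ.1 0) (λ.λ.1)) (λ.0)) (λ.λ.1)
  step 1: λ.(λ.λ.1) (λ.(λ.λ.1 0) (λ.λ.1)) (λ.0)
  step 2: λ.(λ.λ.(λ.λ.1 0) (λ.λ.1)) (λ.0)
  step 3: λ.λ.(λ.λ.1 0) (λ.λ.1)
  step 4: λ.λ.λ.(λ.λ.1) 0
  step 5: λ.λ.λ.λ.1

Answer: normal form = λ.λ.λ.λ.1  (in 5 steps)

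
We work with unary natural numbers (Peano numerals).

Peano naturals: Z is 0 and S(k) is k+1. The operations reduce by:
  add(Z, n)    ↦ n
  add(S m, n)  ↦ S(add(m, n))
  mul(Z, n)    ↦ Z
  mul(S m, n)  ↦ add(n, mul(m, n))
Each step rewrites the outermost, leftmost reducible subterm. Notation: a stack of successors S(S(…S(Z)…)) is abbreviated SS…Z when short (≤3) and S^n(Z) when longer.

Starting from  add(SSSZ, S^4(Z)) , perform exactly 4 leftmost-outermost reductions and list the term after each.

Answer: after 4 steps: S^7(Z)

Reduction:
  start: add(SSSZ, S^4(Z))
  [1] S(add(SSZ, S^4(Z)))
  [2] S(S(add(SZ, S^4(Z))))
  [3] S(S(S(add(Z, S^4(Z)))))
  [4] S^7(Z)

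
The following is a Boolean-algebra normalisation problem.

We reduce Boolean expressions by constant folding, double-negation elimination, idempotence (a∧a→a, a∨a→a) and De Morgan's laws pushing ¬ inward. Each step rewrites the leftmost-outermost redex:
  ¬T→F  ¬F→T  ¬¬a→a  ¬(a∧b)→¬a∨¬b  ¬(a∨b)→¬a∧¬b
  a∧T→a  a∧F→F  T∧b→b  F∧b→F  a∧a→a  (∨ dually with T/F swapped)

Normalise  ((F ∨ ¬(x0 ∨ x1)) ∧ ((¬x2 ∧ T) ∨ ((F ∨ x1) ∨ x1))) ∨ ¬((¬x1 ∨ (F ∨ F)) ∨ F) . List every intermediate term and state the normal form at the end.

Answer: normal form = ((¬x0 ∧ ¬x1) ∧ (¬x2 ∨ x1)) ∨ x1  (in 14 steps)

Working:
  start: ((F ∨ ¬(x0 ∨ x1)) ∧ ((¬x2 ∧ T) ∨ ((F ∨ x1) ∨ x1))) ∨ ¬((¬x1 ∨ (F ∨ F)) ∨ F)
  step 1: (¬(x0 ∨ x1) ∧ ((¬x2 ∧ T) ∨ ((F ∨ x1) ∨ x1))) ∨ ¬((¬x1 ∨ (F ∨ F)) ∨ F)
  step 2: ((¬x0 ∧ ¬x1) ∧ ((¬x2 ∧ T) ∨ ((F ∨ x1) ∨ x1))) ∨ ¬((¬x1 ∨ (F ∨ F)) ∨ F)
  step 3: ((¬x0 ∧ ¬x1) ∧ (¬x2 ∨ ((F ∨ x1) ∨ x1))) ∨ ¬((¬x1 ∨ (F ∨ F)) ∨ F)
  step 4: ((¬x0 ∧ ¬x1) ∧ (¬x2 ∨ (x1 ∨ x1))) ∨ ¬((¬x1 ∨ (F ∨ F)) ∨ F)
  step 5: ((¬x0 ∧ ¬x1) ∧ (¬x2 ∨ x1)) ∨ ¬((¬x1 ∨ (F ∨ F)) ∨ F)
  step 6: ((¬x0 ∧ ¬x1) ∧ (¬x2 ∨ x1)) ∨ (¬(¬x1 ∨ (F ∨ F)) ∧ ¬F)
  step 7: ((¬x0 ∧ ¬x1) ∧ (¬x2 ∨ x1)) ∨ ((¬¬x1 ∧ ¬(F ∨ F)) ∧ ¬F)
  step 8: ((¬x0 ∧ ¬x1) ∧ (¬x2 ∨ x1)) ∨ ((x1 ∧ ¬(F ∨ F)) ∧ ¬F)
  step 9: ((¬x0 ∧ ¬x1) ∧ (¬x2 ∨ x1)) ∨ ((x1 ∧ (¬F ∧ ¬F)) ∧ ¬F)
  step 10: ((¬x0 ∧ ¬x1) ∧ (¬x2 ∨ x1)) ∨ ((x1 ∧ ¬F) ∧ ¬F)
  step 11: ((¬x0 ∧ ¬x1) ∧ (¬x2 ∨ x1)) ∨ ((x1 ∧ T) ∧ ¬F)
  step 12: ((¬x0 ∧ ¬x1) ∧ (¬x2 ∨ x1)) ∨ (x1 ∧ ¬F)
  step 13: ((¬x0 ∧ ¬x1) ∧ (¬x2 ∨ x1)) ∨ (x1 ∧ T)
  step 14: ((¬x0 ∧ ¬x1) ∧ (¬x2 ∨ x1)) ∨ x1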